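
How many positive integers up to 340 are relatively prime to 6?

6 = 2·3. Inclusion–exclusion on these primes:
340 − ⌊340/2⌋ − ⌊340/3⌋ + ⌊340/6⌋ = 113

113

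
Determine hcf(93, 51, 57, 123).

gcd(93, 51): 93 = 1·51 + 42; 51 = 1·42 + 9; 42 = 4·9 + 6; 9 = 1·6 + 3; 6 = 2·3 + 0 → 3
gcd(3, 57): 57 = 19·3 + 0 → 3
gcd(3, 123): 123 = 41·3 + 0 → 3

3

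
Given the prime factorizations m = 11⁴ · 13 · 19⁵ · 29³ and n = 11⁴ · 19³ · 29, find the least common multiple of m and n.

11494129646734163

max exponent per prime: 11⁴ · 13 · 19⁵ · 29³ = 11494129646734163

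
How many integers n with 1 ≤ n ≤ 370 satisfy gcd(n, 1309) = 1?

1309 = 7·11·17. Inclusion–exclusion on these primes:
370 − ⌊370/7⌋ − ⌊370/11⌋ − ⌊370/17⌋ + ⌊370/77⌋ + ⌊370/119⌋ + ⌊370/187⌋ − ⌊370/1309⌋ = 272

272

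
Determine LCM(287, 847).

34727

287 = 7 · 41; 847 = 7 · 11²
max exponents: 7 · 11² · 41 = 34727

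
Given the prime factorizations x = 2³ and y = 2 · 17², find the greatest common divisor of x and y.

2

min exponent per shared prime: 2 = 2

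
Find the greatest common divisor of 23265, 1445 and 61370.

5

23265 = 3² · 5 · 11 · 47; 1445 = 5 · 17²; 61370 = 2 · 5 · 17 · 19²
gcd takes min exponent of each prime: 5 = 5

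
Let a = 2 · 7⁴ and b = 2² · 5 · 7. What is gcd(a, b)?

min exponent per shared prime: 2 · 7 = 14

14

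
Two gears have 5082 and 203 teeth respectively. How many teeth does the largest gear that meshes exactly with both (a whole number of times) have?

7

5082 = 2 · 3 · 7 · 11²
203 = 7 · 29
Common: 7 = 7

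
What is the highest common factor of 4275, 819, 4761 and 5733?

9

gcd(4275, 819): 4275 = 5·819 + 180; 819 = 4·180 + 99; 180 = 1·99 + 81; 99 = 1·81 + 18; 81 = 4·18 + 9; 18 = 2·9 + 0 → 9
gcd(9, 4761): 4761 = 529·9 + 0 → 9
gcd(9, 5733): 5733 = 637·9 + 0 → 9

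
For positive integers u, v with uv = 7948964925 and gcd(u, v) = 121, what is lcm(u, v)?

For any two positive integers, gcd × lcm equals their product. Hence lcm = 7948964925 / 121 = 65693925.

65693925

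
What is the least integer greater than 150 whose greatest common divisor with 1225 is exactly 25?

200

Multiples of 25 above 150: 25·7, 25·8, … . Need the cofactor coprime to 1225/25 = 49.
Checking s = 7, 8, … the first with gcd(s, 49) = 1 is s = 8, giving 200.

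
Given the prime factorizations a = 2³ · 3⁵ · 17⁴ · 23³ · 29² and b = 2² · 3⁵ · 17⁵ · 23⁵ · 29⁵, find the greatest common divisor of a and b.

min exponent per shared prime: 2² · 3⁵ · 17⁴ · 23³ · 29² = 830694728122164

830694728122164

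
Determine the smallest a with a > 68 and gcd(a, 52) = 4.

gcd(a, 52) = 4 forces 4 | a; write a = 4s. Then gcd(4s, 4·13) = 4·gcd(s, 13), so need gcd(s, 13) = 1.
4s > 68 gives s ≥ 18. The least s ≥ 18 coprime to 13 is 18, so a = 4·18 = 72.

72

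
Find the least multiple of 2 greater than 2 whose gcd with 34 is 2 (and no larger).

4

gcd(m, 34) = 2 forces 2 | m; write m = 2s. Then gcd(2s, 2·17) = 2·gcd(s, 17), so need gcd(s, 17) = 1.
2s > 2 gives s ≥ 2. The least s ≥ 2 coprime to 17 is 2, so m = 2·2 = 4.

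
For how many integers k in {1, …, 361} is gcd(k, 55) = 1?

263

Prime factors of 55: 5, 11. Count integers ≤ 361 divisible by none of them.
By inclusion–exclusion: 361 − ⌊361/5⌋ − ⌊361/11⌋ + ⌊361/55⌋ = 263.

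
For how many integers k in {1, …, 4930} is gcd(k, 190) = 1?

1868

190 = 2·5·19. Inclusion–exclusion on these primes:
4930 − ⌊4930/2⌋ − ⌊4930/5⌋ − ⌊4930/19⌋ + ⌊4930/10⌋ + ⌊4930/38⌋ + ⌊4930/95⌋ − ⌊4930/190⌋ = 1868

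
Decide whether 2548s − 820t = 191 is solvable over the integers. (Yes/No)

gcd(2548, 820): 2548 = 3·820 + 88; 820 = 9·88 + 28; 88 = 3·28 + 4; 28 = 7·4 + 0 → 4
4 does not divide 191, so a solution does not exist.

No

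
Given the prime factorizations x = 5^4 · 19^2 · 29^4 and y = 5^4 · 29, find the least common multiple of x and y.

max exponent per prime: 5^4 · 19^2 · 29^4 = 159580275625

159580275625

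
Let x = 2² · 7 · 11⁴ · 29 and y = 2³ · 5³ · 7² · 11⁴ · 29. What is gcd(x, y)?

min exponent per shared prime: 2² · 7 · 11⁴ · 29 = 11888492

11888492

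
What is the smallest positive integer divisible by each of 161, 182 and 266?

161 = 7 · 23; 182 = 2 · 7 · 13; 266 = 2 · 7 · 19
lcm takes max exponent of each prime: 2 · 7 · 13 · 19 · 23 = 79534

79534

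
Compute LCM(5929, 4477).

gcd first: 5929 = 1·4477 + 1452; 4477 = 3·1452 + 121; 1452 = 12·121 + 0 → gcd = 121
lcm = 5929·4477/gcd = 26544133/121 = 219373

219373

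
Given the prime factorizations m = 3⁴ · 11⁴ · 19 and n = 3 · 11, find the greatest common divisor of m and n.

min exponent per shared prime: 3 · 11 = 33

33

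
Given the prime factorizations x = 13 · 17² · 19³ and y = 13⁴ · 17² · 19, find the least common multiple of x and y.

56615070811

max exponent per prime: 13⁴ · 17² · 19³ = 56615070811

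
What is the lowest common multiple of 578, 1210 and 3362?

587828890

578 = 2 · 17²; 1210 = 2 · 5 · 11²; 3362 = 2 · 41²
lcm takes max exponent of each prime: 2 · 5 · 11² · 17² · 41² = 587828890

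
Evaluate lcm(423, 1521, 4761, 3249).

lcm(423, 1521) = 423·1521/gcd = 643383/9 = 71487
lcm(71487, 4761) = 71487·4761/gcd = 340349607/9 = 37816623
lcm(37816623, 3249) = 37816623·3249/gcd = 122866208127/9 = 13651800903

13651800903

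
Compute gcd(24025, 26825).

25

24025 = 5² · 31²
26825 = 5² · 29 · 37
Common: 5² = 25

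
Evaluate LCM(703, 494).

gcd first: 703 = 1·494 + 209; 494 = 2·209 + 76; 209 = 2·76 + 57; 76 = 1·57 + 19; 57 = 3·19 + 0 → gcd = 19
lcm = 703·494/gcd = 347282/19 = 18278

18278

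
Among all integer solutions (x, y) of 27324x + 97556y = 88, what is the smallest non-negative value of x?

gcd(27324, 97556) = 4 (Euclid: 97556 = 3·27324 + 15584; 27324 = 1·15584 + 11740; 15584 = 1·11740 + 3844; 11740 = 3·3844 + 208; 3844 = 18·208 + 100; 208 = 2·100 + 8; 100 = 12·8 + 4; 8 = 2·4 + 0), and 4 | 88.
Extended Euclid: 27324·(-11725) + 97556·(3284) = 4. Scale by 22: x₀ = -257950.
General solution x = x₀ + 24389t; reducing mod 24389 gives x = 10329 (and y = -2893).

10329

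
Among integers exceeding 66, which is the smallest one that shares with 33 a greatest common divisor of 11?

77

33 = 11·3. Any m with gcd(m, 33) = 11 is a multiple of 11, say 11s, with s coprime to 3.
Need s > 66/11, so s ≥ 7. First s ≥ 7 with gcd(s, 3) = 1 is s = 7. Thus m = 11·7 = 77.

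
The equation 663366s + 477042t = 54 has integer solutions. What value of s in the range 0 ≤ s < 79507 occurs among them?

gcd(663366, 477042) = 6 (Euclid: 663366 = 1·477042 + 186324; 477042 = 2·186324 + 104394; 186324 = 1·104394 + 81930; 104394 = 1·81930 + 22464; 81930 = 3·22464 + 14538; 22464 = 1·14538 + 7926; 14538 = 1·7926 + 6612; 7926 = 1·6612 + 1314; 6612 = 5·1314 + 42; 1314 = 31·42 + 12; 42 = 3·12 + 6; 12 = 2·6 + 0), and 6 | 54.
Extended Euclid: 663366·(34126) + 477042·(-47455) = 6. Scale by 9: s₀ = 307134.
General solution s = s₀ + 79507k; reducing mod 79507 gives s = 68613 (and t = -95412).

68613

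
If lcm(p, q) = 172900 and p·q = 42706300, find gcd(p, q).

From gcd × lcm = pq: gcd = 42706300 / 172900 = 247.

247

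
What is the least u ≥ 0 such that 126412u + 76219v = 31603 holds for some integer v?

31

gcd(126412, 76219) = 1859 (Euclid: 126412 = 1·76219 + 50193; 76219 = 1·50193 + 26026; 50193 = 1·26026 + 24167; 26026 = 1·24167 + 1859; 24167 = 13·1859 + 0), and 1859 | 31603.
Extended Euclid: 126412·(-3) + 76219·(5) = 1859. Scale by 17: u₀ = -51.
General solution u = u₀ + 41t; reducing mod 41 gives u = 31 (and v = -51).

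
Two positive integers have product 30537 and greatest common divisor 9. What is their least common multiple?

For any two positive integers, gcd × lcm equals their product. Hence lcm = 30537 / 9 = 3393.

3393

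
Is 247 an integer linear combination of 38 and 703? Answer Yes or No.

gcd(38, 703): 703 = 18·38 + 19; 38 = 2·19 + 0 → 19
19 divides 247, so a solution exists.

Yes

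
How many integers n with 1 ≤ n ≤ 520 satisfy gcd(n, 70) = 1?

Prime factors of 70: 2, 5, 7. Count integers ≤ 520 divisible by none of them.
By inclusion–exclusion: 520 − ⌊520/2⌋ − ⌊520/5⌋ − ⌊520/7⌋ + ⌊520/10⌋ + ⌊520/14⌋ + ⌊520/35⌋ − ⌊520/70⌋ = 178.

178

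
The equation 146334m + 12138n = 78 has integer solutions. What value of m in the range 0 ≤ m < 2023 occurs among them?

Reduce mod 12138: 146334m ≡ 78 (mod 12138). With g = gcd(146334, 12138) = 6 dividing 78, divide through: 24389m ≡ 13 (mod 2023).
Since gcd(24389, 2023) = 1, m ≡ 13·(24389)⁻¹ ≡ 573 (mod 2023). Smallest non-negative: 573.

573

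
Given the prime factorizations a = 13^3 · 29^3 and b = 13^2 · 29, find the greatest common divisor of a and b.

4901

min exponent per shared prime: 13^2 · 29 = 4901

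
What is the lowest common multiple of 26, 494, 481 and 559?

785954

26 = 2 · 13; 494 = 2 · 13 · 19; 481 = 13 · 37; 559 = 13 · 43
lcm takes max exponent of each prime: 2 · 13 · 19 · 37 · 43 = 785954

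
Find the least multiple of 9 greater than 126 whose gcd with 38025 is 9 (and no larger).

144

gcd(x, 38025) = 9 forces 9 | x; write x = 9s. Then gcd(9s, 9·4225) = 9·gcd(s, 4225), so need gcd(s, 4225) = 1.
9s > 126 gives s ≥ 15. The least s ≥ 15 coprime to 4225 is 16, so x = 9·16 = 144.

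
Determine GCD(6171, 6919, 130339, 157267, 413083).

gcd(6171, 6919): 6919 = 1·6171 + 748; 6171 = 8·748 + 187; 748 = 4·187 + 0 → 187
gcd(187, 130339): 130339 = 697·187 + 0 → 187
gcd(187, 157267): 157267 = 841·187 + 0 → 187
gcd(187, 413083): 413083 = 2209·187 + 0 → 187

187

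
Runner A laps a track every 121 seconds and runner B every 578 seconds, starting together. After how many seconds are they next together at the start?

121 = 11²; 578 = 2 · 17²
max exponents: 2 · 11² · 17² = 69938

69938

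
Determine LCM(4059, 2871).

117711

gcd first: 4059 = 1·2871 + 1188; 2871 = 2·1188 + 495; 1188 = 2·495 + 198; 495 = 2·198 + 99; 198 = 2·99 + 0 → gcd = 99
lcm = 4059·2871/gcd = 11653389/99 = 117711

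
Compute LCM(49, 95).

4655

gcd first: 95 = 1·49 + 46; 49 = 1·46 + 3; 46 = 15·3 + 1; 3 = 3·1 + 0 → gcd = 1
lcm = 49·95/gcd = 4655/1 = 4655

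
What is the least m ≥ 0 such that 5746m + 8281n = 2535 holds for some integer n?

48

gcd(5746, 8281) = 169 (Euclid: 8281 = 1·5746 + 2535; 5746 = 2·2535 + 676; 2535 = 3·676 + 507; 676 = 1·507 + 169; 507 = 3·169 + 0), and 169 | 2535.
Extended Euclid: 5746·(13) + 8281·(-9) = 169. Scale by 15: m₀ = 195.
General solution m = m₀ + 49t; reducing mod 49 gives m = 48 (and n = -33).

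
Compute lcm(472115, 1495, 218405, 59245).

1782006986224465

lcm(472115, 1495) = 472115·1495/gcd = 705811925/5 = 141162385
lcm(141162385, 218405) = 141162385·218405/gcd = 30830570695925/5 = 6166114139185
lcm(6166114139185, 59245) = 6166114139185·59245/gcd = 365311432176015325/205 = 1782006986224465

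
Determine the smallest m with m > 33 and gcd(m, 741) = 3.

36

741 = 3·247. Any m with gcd(m, 741) = 3 is a multiple of 3, say 3s, with s coprime to 247.
Need s > 33/3, so s ≥ 12. First s ≥ 12 with gcd(s, 247) = 1 is s = 12. Thus m = 3·12 = 36.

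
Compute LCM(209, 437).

4807

209 = 11 · 19; 437 = 19 · 23
max exponents: 11 · 19 · 23 = 4807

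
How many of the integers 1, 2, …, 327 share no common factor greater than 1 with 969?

Prime factors of 969: 3, 17, 19. Count integers ≤ 327 divisible by none of them.
By inclusion–exclusion: 327 − ⌊327/3⌋ − ⌊327/17⌋ − ⌊327/19⌋ + ⌊327/51⌋ + ⌊327/57⌋ + ⌊327/323⌋ − ⌊327/969⌋ = 194.

194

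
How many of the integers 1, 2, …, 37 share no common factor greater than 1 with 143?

32

Prime factors of 143: 11, 13. Count integers ≤ 37 divisible by none of them.
By inclusion–exclusion: 37 − ⌊37/11⌋ − ⌊37/13⌋ + ⌊37/143⌋ = 32.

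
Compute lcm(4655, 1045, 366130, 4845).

4655 = 5 · 7² · 19; 1045 = 5 · 11 · 19; 366130 = 2 · 5 · 19 · 41 · 47; 4845 = 3 · 5 · 17 · 19
lcm takes max exponent of each prime: 2 · 3 · 5 · 7² · 11 · 17 · 19 · 41 · 47 = 10064547570

10064547570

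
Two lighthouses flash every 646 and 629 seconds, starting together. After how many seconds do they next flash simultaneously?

23902

646 = 2 · 17 · 19; 629 = 17 · 37
max exponents: 2 · 17 · 19 · 37 = 23902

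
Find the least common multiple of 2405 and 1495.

55315

gcd first: 2405 = 1·1495 + 910; 1495 = 1·910 + 585; 910 = 1·585 + 325; 585 = 1·325 + 260; 325 = 1·260 + 65; 260 = 4·65 + 0 → gcd = 65
lcm = 2405·1495/gcd = 3595475/65 = 55315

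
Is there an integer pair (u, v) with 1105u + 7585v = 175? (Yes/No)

gcd(1105, 7585): 7585 = 6·1105 + 955; 1105 = 1·955 + 150; 955 = 6·150 + 55; 150 = 2·55 + 40; 55 = 1·40 + 15; 40 = 2·15 + 10; 15 = 1·10 + 5; 10 = 2·5 + 0 → 5
5 divides 175, so a solution exists.

Yes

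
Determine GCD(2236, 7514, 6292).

26

2236 = 2² · 13 · 43; 7514 = 2 · 13 · 17²; 6292 = 2² · 11² · 13
gcd takes min exponent of each prime: 2 · 13 = 26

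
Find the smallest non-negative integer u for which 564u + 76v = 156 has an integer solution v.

12

Reduce mod 76: 564u ≡ 156 (mod 76). With g = gcd(564, 76) = 4 dividing 156, divide through: 141u ≡ 39 (mod 19).
Since gcd(141, 19) = 1, u ≡ 39·(141)⁻¹ ≡ 12 (mod 19). Smallest non-negative: 12.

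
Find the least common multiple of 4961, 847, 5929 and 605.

1215445

4961 = 11² · 41; 847 = 7 · 11²; 5929 = 7² · 11²; 605 = 5 · 11²
lcm takes max exponent of each prime: 5 · 7² · 11² · 41 = 1215445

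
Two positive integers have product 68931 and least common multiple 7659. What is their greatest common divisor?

From gcd × lcm = mn: gcd = 68931 / 7659 = 9.

9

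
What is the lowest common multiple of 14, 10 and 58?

2030

lcm(14, 10) = 14·10/gcd = 140/2 = 70
lcm(70, 58) = 70·58/gcd = 4060/2 = 2030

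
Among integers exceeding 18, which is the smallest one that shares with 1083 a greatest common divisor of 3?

1083 = 3·361. Any t with gcd(t, 1083) = 3 is a multiple of 3, say 3s, with s coprime to 361.
Need s > 18/3, so s ≥ 7. First s ≥ 7 with gcd(s, 361) = 1 is s = 7. Thus t = 3·7 = 21.

21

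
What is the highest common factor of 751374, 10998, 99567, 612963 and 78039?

117

751374 = 2 · 3² · 13³ · 19; 10998 = 2 · 3² · 13 · 47; 99567 = 3² · 13 · 23 · 37; 612963 = 3² · 13³ · 31; 78039 = 3² · 13 · 23 · 29
gcd takes min exponent of each prime: 3² · 13 = 117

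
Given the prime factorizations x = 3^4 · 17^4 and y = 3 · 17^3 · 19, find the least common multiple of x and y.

max exponent per prime: 3^4 · 17^4 · 19 = 128538819

128538819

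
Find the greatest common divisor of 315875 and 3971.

315875 = 5³ · 7 · 19²
3971 = 11 · 19²
Common: 19² = 361

361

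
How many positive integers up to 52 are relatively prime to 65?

38

65 = 5·13. Inclusion–exclusion on these primes:
52 − ⌊52/5⌋ − ⌊52/13⌋ + ⌊52/65⌋ = 38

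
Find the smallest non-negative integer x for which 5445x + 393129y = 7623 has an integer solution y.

gcd(5445, 393129) = 1089 (Euclid: 393129 = 72·5445 + 1089; 5445 = 5·1089 + 0), and 1089 | 7623.
Extended Euclid: 5445·(-72) + 393129·(1) = 1089. Scale by 7: x₀ = -504.
General solution x = x₀ + 361t; reducing mod 361 gives x = 218 (and y = -3).

218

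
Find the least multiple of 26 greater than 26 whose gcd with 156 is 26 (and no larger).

130

Multiples of 26 above 26: 26·2, 26·3, … . Need the cofactor coprime to 156/26 = 6.
Checking s = 2, 3, … the first with gcd(s, 6) = 1 is s = 5, giving 130.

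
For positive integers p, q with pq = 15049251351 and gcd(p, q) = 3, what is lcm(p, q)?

Since gcd(p,q)·lcm(p,q) = pq, lcm = 15049251351/3 = 5016417117.

5016417117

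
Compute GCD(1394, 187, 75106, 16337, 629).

gcd(1394, 187): 1394 = 7·187 + 85; 187 = 2·85 + 17; 85 = 5·17 + 0 → 17
gcd(17, 75106): 75106 = 4418·17 + 0 → 17
gcd(17, 16337): 16337 = 961·17 + 0 → 17
gcd(17, 629): 629 = 37·17 + 0 → 17

17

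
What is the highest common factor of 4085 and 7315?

Euclid: 7315 = 1·4085 + 3230; 4085 = 1·3230 + 855; 3230 = 3·855 + 665; 855 = 1·665 + 190; 665 = 3·190 + 95; 190 = 2·95 + 0. Last nonzero remainder: 95.

95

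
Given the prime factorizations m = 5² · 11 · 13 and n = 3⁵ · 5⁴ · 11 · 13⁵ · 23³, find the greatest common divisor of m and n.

3575

min exponent per shared prime: 5² · 11 · 13 = 3575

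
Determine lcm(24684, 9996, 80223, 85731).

24684 = 2² · 3 · 11² · 17; 9996 = 2² · 3 · 7² · 17; 80223 = 3 · 11² · 13 · 17; 85731 = 3 · 17 · 41²
lcm takes max exponent of each prime: 2² · 3 · 7² · 11² · 13 · 17 · 41² = 26431553148

26431553148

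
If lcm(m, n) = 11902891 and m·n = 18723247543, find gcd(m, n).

From gcd × lcm = mn: gcd = 18723247543 / 11902891 = 1573.

1573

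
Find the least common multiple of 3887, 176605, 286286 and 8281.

3887 = 13² · 23; 176605 = 5 · 11 · 13² · 19; 286286 = 2 · 7 · 11² · 13²; 8281 = 7² · 13²
lcm takes max exponent of each prime: 2 · 5 · 7² · 11² · 13² · 19 · 23 = 4378744370

4378744370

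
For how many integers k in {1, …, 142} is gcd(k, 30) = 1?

30 = 2·3·5. Inclusion–exclusion on these primes:
142 − ⌊142/2⌋ − ⌊142/3⌋ − ⌊142/5⌋ + ⌊142/6⌋ + ⌊142/10⌋ + ⌊142/15⌋ − ⌊142/30⌋ = 38

38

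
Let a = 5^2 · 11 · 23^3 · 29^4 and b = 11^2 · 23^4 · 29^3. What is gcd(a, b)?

min exponent per shared prime: 11 · 23^3 · 29^3 = 3264150593

3264150593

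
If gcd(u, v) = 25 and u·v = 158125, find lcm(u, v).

6325

Since gcd(u,v)·lcm(u,v) = uv, lcm = 158125/25 = 6325.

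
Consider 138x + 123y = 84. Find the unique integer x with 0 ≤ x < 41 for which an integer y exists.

gcd(138, 123) = 3 (Euclid: 138 = 1·123 + 15; 123 = 8·15 + 3; 15 = 5·3 + 0), and 3 | 84.
Extended Euclid: 138·(-8) + 123·(9) = 3. Scale by 28: x₀ = -224.
General solution x = x₀ + 41t; reducing mod 41 gives x = 22 (and y = -24).

22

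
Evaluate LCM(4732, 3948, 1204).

lcm(4732, 3948) = 4732·3948/gcd = 18681936/28 = 667212
lcm(667212, 1204) = 667212·1204/gcd = 803323248/28 = 28690116

28690116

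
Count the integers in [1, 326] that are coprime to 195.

195 = 3·5·13. Inclusion–exclusion on these primes:
326 − ⌊326/3⌋ − ⌊326/5⌋ − ⌊326/13⌋ + ⌊326/15⌋ + ⌊326/39⌋ + ⌊326/65⌋ − ⌊326/195⌋ = 161

161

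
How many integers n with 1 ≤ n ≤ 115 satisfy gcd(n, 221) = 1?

101

221 = 13·17. Inclusion–exclusion on these primes:
115 − ⌊115/13⌋ − ⌊115/17⌋ + ⌊115/221⌋ = 101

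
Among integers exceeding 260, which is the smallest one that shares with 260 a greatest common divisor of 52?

312

Multiples of 52 above 260: 52·6, 52·7, … . Need the cofactor coprime to 260/52 = 5.
Checking s = 6, 7, … the first with gcd(s, 5) = 1 is s = 6, giving 312.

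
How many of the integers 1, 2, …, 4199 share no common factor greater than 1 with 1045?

2894

1045 = 5·11·19. Inclusion–exclusion on these primes:
4199 − ⌊4199/5⌋ − ⌊4199/11⌋ − ⌊4199/19⌋ + ⌊4199/55⌋ + ⌊4199/95⌋ + ⌊4199/209⌋ − ⌊4199/1045⌋ = 2894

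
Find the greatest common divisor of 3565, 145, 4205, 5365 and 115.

5

gcd(3565, 145): 3565 = 24·145 + 85; 145 = 1·85 + 60; 85 = 1·60 + 25; 60 = 2·25 + 10; 25 = 2·10 + 5; 10 = 2·5 + 0 → 5
gcd(5, 4205): 4205 = 841·5 + 0 → 5
gcd(5, 5365): 5365 = 1073·5 + 0 → 5
gcd(5, 115): 115 = 23·5 + 0 → 5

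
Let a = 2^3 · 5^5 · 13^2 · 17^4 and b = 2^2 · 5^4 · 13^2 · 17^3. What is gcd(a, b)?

min exponent per shared prime: 2^2 · 5^4 · 13^2 · 17^3 = 2075742500

2075742500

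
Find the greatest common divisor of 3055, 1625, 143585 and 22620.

65

gcd(3055, 1625): 3055 = 1·1625 + 1430; 1625 = 1·1430 + 195; 1430 = 7·195 + 65; 195 = 3·65 + 0 → 65
gcd(65, 143585): 143585 = 2209·65 + 0 → 65
gcd(65, 22620): 22620 = 348·65 + 0 → 65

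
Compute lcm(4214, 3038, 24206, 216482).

4214 = 2 · 7² · 43; 3038 = 2 · 7² · 31; 24206 = 2 · 7² · 13 · 19; 216482 = 2 · 7² · 47²
lcm takes max exponent of each prime: 2 · 7² · 13 · 19 · 31 · 43 · 47² = 71276914982

71276914982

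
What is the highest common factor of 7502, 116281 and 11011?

121

gcd(7502, 116281): 116281 = 15·7502 + 3751; 7502 = 2·3751 + 0 → 3751
gcd(3751, 11011): 11011 = 2·3751 + 3509; 3751 = 1·3509 + 242; 3509 = 14·242 + 121; 242 = 2·121 + 0 → 121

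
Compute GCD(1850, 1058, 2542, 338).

2

gcd(1850, 1058): 1850 = 1·1058 + 792; 1058 = 1·792 + 266; 792 = 2·266 + 260; 266 = 1·260 + 6; 260 = 43·6 + 2; 6 = 3·2 + 0 → 2
gcd(2, 2542): 2542 = 1271·2 + 0 → 2
gcd(2, 338): 338 = 169·2 + 0 → 2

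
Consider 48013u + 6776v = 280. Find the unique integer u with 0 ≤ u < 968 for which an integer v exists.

Euclid: 48013 = 7·6776 + 581; 6776 = 11·581 + 385; 581 = 1·385 + 196; 385 = 1·196 + 189; 196 = 1·189 + 7; 189 = 27·7 + 0 → gcd = 7; 280 = 7·40.
Back-substitution yields 48013·(35) + 6776·(-248) = 7, so one solution is u = 35·40 = 1400, v = -248·40 = -9920.
Solutions in u differ by 6776/7 = 968; the one in [0, 968) is 1400 mod 968 = 432.

432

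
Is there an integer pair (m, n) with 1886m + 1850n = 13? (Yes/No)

gcd(1886, 1850): 1886 = 1·1850 + 36; 1850 = 51·36 + 14; 36 = 2·14 + 8; 14 = 1·8 + 6; 8 = 1·6 + 2; 6 = 3·2 + 0 → 2
2 does not divide 13, so a solution does not exist.

No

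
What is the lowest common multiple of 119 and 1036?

119 = 7 · 17; 1036 = 2² · 7 · 37
max exponents: 2² · 7 · 17 · 37 = 17612

17612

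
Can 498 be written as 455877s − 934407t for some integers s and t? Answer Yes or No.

No

By Bézout, 455877s − 934407t = 498 has integer solutions iff gcd(455877, 934407) | 498.
Euclid: 934407 = 2·455877 + 22653; 455877 = 20·22653 + 2817; 22653 = 8·2817 + 117; 2817 = 24·117 + 9; 117 = 13·9 + 0. gcd = 9; 498 mod 9 = 3. No.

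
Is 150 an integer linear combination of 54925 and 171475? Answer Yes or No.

Yes

gcd(54925, 171475): 171475 = 3·54925 + 6700; 54925 = 8·6700 + 1325; 6700 = 5·1325 + 75; 1325 = 17·75 + 50; 75 = 1·50 + 25; 50 = 2·25 + 0 → 25
25 divides 150, so a solution exists.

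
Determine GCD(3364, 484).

3364 = 2² · 29²
484 = 2² · 11²
Common: 2² = 4

4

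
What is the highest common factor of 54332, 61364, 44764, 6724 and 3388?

gcd(54332, 61364): 61364 = 1·54332 + 7032; 54332 = 7·7032 + 5108; 7032 = 1·5108 + 1924; 5108 = 2·1924 + 1260; 1924 = 1·1260 + 664; 1260 = 1·664 + 596; 664 = 1·596 + 68; 596 = 8·68 + 52; 68 = 1·52 + 16; 52 = 3·16 + 4; 16 = 4·4 + 0 → 4
gcd(4, 44764): 44764 = 11191·4 + 0 → 4
gcd(4, 6724): 6724 = 1681·4 + 0 → 4
gcd(4, 3388): 3388 = 847·4 + 0 → 4

4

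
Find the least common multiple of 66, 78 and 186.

26598

66 = 2 · 3 · 11; 78 = 2 · 3 · 13; 186 = 2 · 3 · 31
lcm takes max exponent of each prime: 2 · 3 · 11 · 13 · 31 = 26598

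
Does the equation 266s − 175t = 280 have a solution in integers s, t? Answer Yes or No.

Yes

By Bézout, 266s − 175t = 280 has integer solutions iff gcd(266, 175) | 280.
Euclid: 266 = 1·175 + 91; 175 = 1·91 + 84; 91 = 1·84 + 7; 84 = 12·7 + 0. gcd = 7; 280 mod 7 = 0. Yes.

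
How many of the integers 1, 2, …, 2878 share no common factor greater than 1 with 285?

Prime factors of 285: 3, 5, 19. Count integers ≤ 2878 divisible by none of them.
By inclusion–exclusion: 2878 − ⌊2878/3⌋ − ⌊2878/5⌋ − ⌊2878/19⌋ + ⌊2878/15⌋ + ⌊2878/57⌋ + ⌊2878/95⌋ − ⌊2878/285⌋ = 1454.

1454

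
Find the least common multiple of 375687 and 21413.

gcd first: 375687 = 17·21413 + 11666; 21413 = 1·11666 + 9747; 11666 = 1·9747 + 1919; 9747 = 5·1919 + 152; 1919 = 12·152 + 95; 152 = 1·95 + 57; 95 = 1·57 + 38; 57 = 1·38 + 19; 38 = 2·19 + 0 → gcd = 19
lcm = 375687·21413/gcd = 8044585731/19 = 423399249

423399249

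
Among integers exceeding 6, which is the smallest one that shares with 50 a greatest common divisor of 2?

50 = 2·25. Any t with gcd(t, 50) = 2 is a multiple of 2, say 2s, with s coprime to 25.
Need s > 6/2, so s ≥ 4. First s ≥ 4 with gcd(s, 25) = 1 is s = 4. Thus t = 2·4 = 8.

8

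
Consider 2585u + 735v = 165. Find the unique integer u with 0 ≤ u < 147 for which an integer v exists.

72

Reduce mod 735: 2585u ≡ 165 (mod 735). With g = gcd(2585, 735) = 5 dividing 165, divide through: 517u ≡ 33 (mod 147).
Since gcd(517, 147) = 1, u ≡ 33·(517)⁻¹ ≡ 72 (mod 147). Smallest non-negative: 72.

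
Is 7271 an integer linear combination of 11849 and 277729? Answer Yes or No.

No

gcd(11849, 277729): 277729 = 23·11849 + 5202; 11849 = 2·5202 + 1445; 5202 = 3·1445 + 867; 1445 = 1·867 + 578; 867 = 1·578 + 289; 578 = 2·289 + 0 → 289
289 does not divide 7271, so a solution does not exist.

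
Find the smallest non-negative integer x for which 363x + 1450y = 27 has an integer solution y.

Reduce mod 1450: 363x ≡ 27 (mod 1450). With g = gcd(363, 1450) = 1 dividing 27, divide through: 363x ≡ 27 (mod 1450).
Since gcd(363, 1450) = 1, x ≡ 27·(363)⁻¹ ≡ 779 (mod 1450). Smallest non-negative: 779.

779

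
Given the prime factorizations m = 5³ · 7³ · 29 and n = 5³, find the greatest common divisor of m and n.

min exponent per shared prime: 5³ = 125

125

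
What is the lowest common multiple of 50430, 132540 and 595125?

8839579684500

lcm(50430, 132540) = 50430·132540/gcd = 6683992200/30 = 222799740
lcm(222799740, 595125) = 222799740·595125/gcd = 132593695267500/15 = 8839579684500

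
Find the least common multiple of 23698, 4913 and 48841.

68084354

lcm(23698, 4913) = 23698·4913/gcd = 116428274/289 = 402866
lcm(402866, 48841) = 402866·48841/gcd = 19676378306/289 = 68084354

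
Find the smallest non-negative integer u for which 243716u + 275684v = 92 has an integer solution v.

gcd(243716, 275684) = 4 (Euclid: 275684 = 1·243716 + 31968; 243716 = 7·31968 + 19940; 31968 = 1·19940 + 12028; 19940 = 1·12028 + 7912; 12028 = 1·7912 + 4116; 7912 = 1·4116 + 3796; 4116 = 1·3796 + 320; 3796 = 11·320 + 276; 320 = 1·276 + 44; 276 = 6·44 + 12; 44 = 3·12 + 8; 12 = 1·8 + 4; 8 = 2·4 + 0), and 4 | 92.
Extended Euclid: 243716·(24983) + 275684·(-22086) = 4. Scale by 23: u₀ = 574609.
General solution u = u₀ + 68921t; reducing mod 68921 gives u = 23241 (and v = -20546).

23241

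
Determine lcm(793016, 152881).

793016 = 2³ · 7³ · 17²; 152881 = 17² · 23²
max exponents: 2³ · 7³ · 17² · 23² = 419505464

419505464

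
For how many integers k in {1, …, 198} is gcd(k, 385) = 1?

123

385 = 5·7·11. Inclusion–exclusion on these primes:
198 − ⌊198/5⌋ − ⌊198/7⌋ − ⌊198/11⌋ + ⌊198/35⌋ + ⌊198/55⌋ + ⌊198/77⌋ − ⌊198/385⌋ = 123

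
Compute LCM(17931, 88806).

530793462

gcd first: 88806 = 4·17931 + 17082; 17931 = 1·17082 + 849; 17082 = 20·849 + 102; 849 = 8·102 + 33; 102 = 3·33 + 3; 33 = 11·3 + 0 → gcd = 3
lcm = 17931·88806/gcd = 1592380386/3 = 530793462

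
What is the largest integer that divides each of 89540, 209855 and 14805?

gcd(89540, 209855): 209855 = 2·89540 + 30775; 89540 = 2·30775 + 27990; 30775 = 1·27990 + 2785; 27990 = 10·2785 + 140; 2785 = 19·140 + 125; 140 = 1·125 + 15; 125 = 8·15 + 5; 15 = 3·5 + 0 → 5
gcd(5, 14805): 14805 = 2961·5 + 0 → 5

5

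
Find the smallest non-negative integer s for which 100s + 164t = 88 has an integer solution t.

14

Reduce mod 164: 100s ≡ 88 (mod 164). With g = gcd(100, 164) = 4 dividing 88, divide through: 25s ≡ 22 (mod 41).
Since gcd(25, 41) = 1, s ≡ 22·(25)⁻¹ ≡ 14 (mod 41). Smallest non-negative: 14.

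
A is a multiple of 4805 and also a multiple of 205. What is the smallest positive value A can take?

197005

4805 = 5 · 31²; 205 = 5 · 41
max exponents: 5 · 31² · 41 = 197005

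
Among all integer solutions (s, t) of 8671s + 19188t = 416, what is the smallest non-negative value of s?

644

Reduce mod 19188: 8671s ≡ 416 (mod 19188). With g = gcd(8671, 19188) = 13 dividing 416, divide through: 667s ≡ 32 (mod 1476).
Since gcd(667, 1476) = 1, s ≡ 32·(667)⁻¹ ≡ 644 (mod 1476). Smallest non-negative: 644.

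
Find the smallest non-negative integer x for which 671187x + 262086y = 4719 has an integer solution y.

gcd(671187, 262086) = 363 (Euclid: 671187 = 2·262086 + 147015; 262086 = 1·147015 + 115071; 147015 = 1·115071 + 31944; 115071 = 3·31944 + 19239; 31944 = 1·19239 + 12705; 19239 = 1·12705 + 6534; 12705 = 1·6534 + 6171; 6534 = 1·6171 + 363; 6171 = 17·363 + 0), and 363 | 4719.
Extended Euclid: 671187·(-41) + 262086·(105) = 363. Scale by 13: x₀ = -533.
General solution x = x₀ + 722t; reducing mod 722 gives x = 189 (and y = -484).

189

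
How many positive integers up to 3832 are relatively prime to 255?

1924

255 = 3·5·17. Inclusion–exclusion on these primes:
3832 − ⌊3832/3⌋ − ⌊3832/5⌋ − ⌊3832/17⌋ + ⌊3832/15⌋ + ⌊3832/51⌋ + ⌊3832/85⌋ − ⌊3832/255⌋ = 1924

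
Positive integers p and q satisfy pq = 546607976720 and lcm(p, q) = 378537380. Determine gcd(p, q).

1444

From gcd × lcm = pq: gcd = 546607976720 / 378537380 = 1444.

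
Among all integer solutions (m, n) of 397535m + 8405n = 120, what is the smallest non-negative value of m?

Euclid: 397535 = 47·8405 + 2500; 8405 = 3·2500 + 905; 2500 = 2·905 + 690; 905 = 1·690 + 215; 690 = 3·215 + 45; 215 = 4·45 + 35; 45 = 1·35 + 10; 35 = 3·10 + 5; 10 = 2·5 + 0 → gcd = 5; 120 = 5·24.
Back-substitution yields 397535·(-743) + 8405·(35142) = 5, so one solution is m = -743·24 = -17832, n = 35142·24 = 843408.
Solutions in m differ by 8405/5 = 1681; the one in [0, 1681) is -17832 mod 1681 = 659.

659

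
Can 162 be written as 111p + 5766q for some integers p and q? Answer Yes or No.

gcd(111, 5766): 5766 = 51·111 + 105; 111 = 1·105 + 6; 105 = 17·6 + 3; 6 = 2·3 + 0 → 3
3 divides 162, so a solution exists.

Yes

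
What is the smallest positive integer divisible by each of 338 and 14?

gcd first: 338 = 24·14 + 2; 14 = 7·2 + 0 → gcd = 2
lcm = 338·14/gcd = 4732/2 = 2366

2366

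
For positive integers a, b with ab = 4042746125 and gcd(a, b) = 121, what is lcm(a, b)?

33411125

For any two positive integers, gcd × lcm equals their product. Hence lcm = 4042746125 / 121 = 33411125.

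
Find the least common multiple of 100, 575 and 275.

25300

100 = 2² · 5²; 575 = 5² · 23; 275 = 5² · 11
lcm takes max exponent of each prime: 2² · 5² · 11 · 23 = 25300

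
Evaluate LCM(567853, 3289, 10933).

10983980579

567853 = 11² · 13 · 19²; 3289 = 11 · 13 · 23; 10933 = 13 · 29²
lcm takes max exponent of each prime: 11² · 13 · 19² · 23 · 29² = 10983980579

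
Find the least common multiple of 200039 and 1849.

369872111

200039 = 7 · 17 · 41²; 1849 = 43²
max exponents: 7 · 17 · 41² · 43² = 369872111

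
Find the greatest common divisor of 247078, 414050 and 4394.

gcd(247078, 414050): 414050 = 1·247078 + 166972; 247078 = 1·166972 + 80106; 166972 = 2·80106 + 6760; 80106 = 11·6760 + 5746; 6760 = 1·5746 + 1014; 5746 = 5·1014 + 676; 1014 = 1·676 + 338; 676 = 2·338 + 0 → 338
gcd(338, 4394): 4394 = 13·338 + 0 → 338

338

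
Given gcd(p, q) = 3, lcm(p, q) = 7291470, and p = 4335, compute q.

Using pq = gcd(p,q)·lcm(p,q) = 3·7291470 = 21874410, we get q = 21874410/4335 = 5046.

5046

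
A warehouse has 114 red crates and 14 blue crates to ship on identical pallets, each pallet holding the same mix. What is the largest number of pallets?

2

114 = 2 · 3 · 19
14 = 2 · 7
Common: 2 = 2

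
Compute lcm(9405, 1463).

gcd first: 9405 = 6·1463 + 627; 1463 = 2·627 + 209; 627 = 3·209 + 0 → gcd = 209
lcm = 9405·1463/gcd = 13759515/209 = 65835

65835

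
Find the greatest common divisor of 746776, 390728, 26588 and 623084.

gcd(746776, 390728): 746776 = 1·390728 + 356048; 390728 = 1·356048 + 34680; 356048 = 10·34680 + 9248; 34680 = 3·9248 + 6936; 9248 = 1·6936 + 2312; 6936 = 3·2312 + 0 → 2312
gcd(2312, 26588): 26588 = 11·2312 + 1156; 2312 = 2·1156 + 0 → 1156
gcd(1156, 623084): 623084 = 539·1156 + 0 → 1156

1156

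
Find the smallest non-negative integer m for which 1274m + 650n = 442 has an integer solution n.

gcd(1274, 650) = 26 (Euclid: 1274 = 1·650 + 624; 650 = 1·624 + 26; 624 = 24·26 + 0), and 26 | 442.
Extended Euclid: 1274·(-1) + 650·(2) = 26. Scale by 17: m₀ = -17.
General solution m = m₀ + 25t; reducing mod 25 gives m = 8 (and n = -15).

8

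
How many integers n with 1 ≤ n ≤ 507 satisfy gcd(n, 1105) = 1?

352

Prime factors of 1105: 5, 13, 17. Count integers ≤ 507 divisible by none of them.
By inclusion–exclusion: 507 − ⌊507/5⌋ − ⌊507/13⌋ − ⌊507/17⌋ + ⌊507/65⌋ + ⌊507/85⌋ + ⌊507/221⌋ − ⌊507/1105⌋ = 352.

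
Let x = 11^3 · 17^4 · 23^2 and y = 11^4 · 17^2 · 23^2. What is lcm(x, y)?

max exponent per prime: 11^4 · 17^4 · 23^2 = 646877578369

646877578369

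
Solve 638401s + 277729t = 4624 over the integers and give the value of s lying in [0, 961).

Euclid: 638401 = 2·277729 + 82943; 277729 = 3·82943 + 28900; 82943 = 2·28900 + 25143; 28900 = 1·25143 + 3757; 25143 = 6·3757 + 2601; 3757 = 1·2601 + 1156; 2601 = 2·1156 + 289; 1156 = 4·289 + 0 → gcd = 289; 4624 = 289·16.
Back-substitution yields 638401·(221) + 277729·(-508) = 289, so one solution is s = 221·16 = 3536, t = -508·16 = -8128.
Solutions in s differ by 277729/289 = 961; the one in [0, 961) is 3536 mod 961 = 653.

653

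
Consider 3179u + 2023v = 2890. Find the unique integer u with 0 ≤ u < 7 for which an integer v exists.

gcd(3179, 2023) = 289 (Euclid: 3179 = 1·2023 + 1156; 2023 = 1·1156 + 867; 1156 = 1·867 + 289; 867 = 3·289 + 0), and 289 | 2890.
Extended Euclid: 3179·(2) + 2023·(-3) = 289. Scale by 10: u₀ = 20.
General solution u = u₀ + 7t; reducing mod 7 gives u = 6 (and v = -8).

6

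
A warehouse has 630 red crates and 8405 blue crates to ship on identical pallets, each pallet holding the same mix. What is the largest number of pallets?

5

630 = 2 · 3² · 5 · 7
8405 = 5 · 41²
Common: 5 = 5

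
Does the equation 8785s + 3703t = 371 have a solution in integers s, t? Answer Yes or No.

By Bézout, 8785s + 3703t = 371 has integer solutions iff gcd(8785, 3703) | 371.
Euclid: 8785 = 2·3703 + 1379; 3703 = 2·1379 + 945; 1379 = 1·945 + 434; 945 = 2·434 + 77; 434 = 5·77 + 49; 77 = 1·49 + 28; 49 = 1·28 + 21; 28 = 1·21 + 7; 21 = 3·7 + 0. gcd = 7; 371 mod 7 = 0. Yes.

Yes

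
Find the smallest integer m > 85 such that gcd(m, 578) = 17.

gcd(m, 578) = 17 forces 17 | m; write m = 17s. Then gcd(17s, 17·34) = 17·gcd(s, 34), so need gcd(s, 34) = 1.
17s > 85 gives s ≥ 6. The least s ≥ 6 coprime to 34 is 7, so m = 17·7 = 119.

119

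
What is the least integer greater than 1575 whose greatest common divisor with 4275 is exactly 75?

1650

4275 = 75·57. Any t with gcd(t, 4275) = 75 is a multiple of 75, say 75s, with s coprime to 57.
Need s > 1575/75, so s ≥ 22. First s ≥ 22 with gcd(s, 57) = 1 is s = 22. Thus t = 75·22 = 1650.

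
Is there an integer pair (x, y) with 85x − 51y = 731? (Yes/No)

gcd(85, 51): 85 = 1·51 + 34; 51 = 1·34 + 17; 34 = 2·17 + 0 → 17
17 divides 731, so a solution exists.

Yes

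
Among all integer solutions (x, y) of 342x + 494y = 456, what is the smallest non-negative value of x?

Euclid: 494 = 1·342 + 152; 342 = 2·152 + 38; 152 = 4·38 + 0 → gcd = 38; 456 = 38·12.
Back-substitution yields 342·(3) + 494·(-2) = 38, so one solution is x = 3·12 = 36, y = -2·12 = -24.
Solutions in x differ by 494/38 = 13; the one in [0, 13) is 36 mod 13 = 10.

10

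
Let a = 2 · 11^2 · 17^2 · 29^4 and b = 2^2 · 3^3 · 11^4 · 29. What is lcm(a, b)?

max exponent per prime: 2^2 · 3^3 · 11^4 · 17^2 · 29^4 = 323209658588652

323209658588652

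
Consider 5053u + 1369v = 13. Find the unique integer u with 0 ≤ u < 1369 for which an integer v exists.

Reduce mod 1369: 5053u ≡ 13 (mod 1369). With g = gcd(5053, 1369) = 1 dividing 13, divide through: 5053u ≡ 13 (mod 1369).
Since gcd(5053, 1369) = 1, u ≡ 13·(5053)⁻¹ ≡ 945 (mod 1369). Smallest non-negative: 945.

945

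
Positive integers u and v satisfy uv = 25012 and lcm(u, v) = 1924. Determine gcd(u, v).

gcd·lcm = product, so gcd = 25012/1924 = 13.

13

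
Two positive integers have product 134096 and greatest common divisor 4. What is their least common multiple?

gcd·lcm = product, so lcm = 134096/4 = 33524.

33524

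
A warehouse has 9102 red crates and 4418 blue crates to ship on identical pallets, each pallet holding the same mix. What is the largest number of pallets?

2

9102 = 2 · 3 · 37 · 41
4418 = 2 · 47²
Common: 2 = 2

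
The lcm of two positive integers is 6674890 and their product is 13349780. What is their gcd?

From gcd × lcm = ab: gcd = 13349780 / 6674890 = 2.

2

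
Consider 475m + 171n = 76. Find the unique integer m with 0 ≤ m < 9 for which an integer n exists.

Reduce mod 171: 475m ≡ 76 (mod 171). With g = gcd(475, 171) = 19 dividing 76, divide through: 25m ≡ 4 (mod 9).
Since gcd(25, 9) = 1, m ≡ 4·(25)⁻¹ ≡ 7 (mod 9). Smallest non-negative: 7.

7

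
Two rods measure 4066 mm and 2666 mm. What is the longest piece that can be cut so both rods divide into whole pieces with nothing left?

2

4066 = 2 · 19 · 107
2666 = 2 · 31 · 43
Common: 2 = 2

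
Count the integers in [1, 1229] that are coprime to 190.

466

Prime factors of 190: 2, 5, 19. Count integers ≤ 1229 divisible by none of them.
By inclusion–exclusion: 1229 − ⌊1229/2⌋ − ⌊1229/5⌋ − ⌊1229/19⌋ + ⌊1229/10⌋ + ⌊1229/38⌋ + ⌊1229/95⌋ − ⌊1229/190⌋ = 466.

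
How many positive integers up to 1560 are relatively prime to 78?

480

Prime factors of 78: 2, 3, 13. Count integers ≤ 1560 divisible by none of them.
By inclusion–exclusion: 1560 − ⌊1560/2⌋ − ⌊1560/3⌋ − ⌊1560/13⌋ + ⌊1560/6⌋ + ⌊1560/26⌋ + ⌊1560/39⌋ − ⌊1560/78⌋ = 480.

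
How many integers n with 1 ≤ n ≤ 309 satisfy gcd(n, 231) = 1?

231 = 3·7·11. Inclusion–exclusion on these primes:
309 − ⌊309/3⌋ − ⌊309/7⌋ − ⌊309/11⌋ + ⌊309/21⌋ + ⌊309/33⌋ + ⌊309/77⌋ − ⌊309/231⌋ = 160

160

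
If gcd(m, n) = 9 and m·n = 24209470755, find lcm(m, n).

2689941195

gcd·lcm = product, so lcm = 24209470755/9 = 2689941195.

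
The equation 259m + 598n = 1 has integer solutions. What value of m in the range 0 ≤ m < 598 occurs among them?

441

gcd(259, 598) = 1 (Euclid: 598 = 2·259 + 80; 259 = 3·80 + 19; 80 = 4·19 + 4; 19 = 4·4 + 3; 4 = 1·3 + 1; 3 = 3·1 + 0), and 1 | 1.
Extended Euclid: 259·(-157) + 598·(68) = 1. Scale by 1: m₀ = -157.
General solution m = m₀ + 598t; reducing mod 598 gives m = 441 (and n = -191).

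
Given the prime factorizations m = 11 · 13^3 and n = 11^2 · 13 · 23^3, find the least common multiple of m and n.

max exponent per prime: 11^2 · 13^3 · 23^3 = 3234438779

3234438779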